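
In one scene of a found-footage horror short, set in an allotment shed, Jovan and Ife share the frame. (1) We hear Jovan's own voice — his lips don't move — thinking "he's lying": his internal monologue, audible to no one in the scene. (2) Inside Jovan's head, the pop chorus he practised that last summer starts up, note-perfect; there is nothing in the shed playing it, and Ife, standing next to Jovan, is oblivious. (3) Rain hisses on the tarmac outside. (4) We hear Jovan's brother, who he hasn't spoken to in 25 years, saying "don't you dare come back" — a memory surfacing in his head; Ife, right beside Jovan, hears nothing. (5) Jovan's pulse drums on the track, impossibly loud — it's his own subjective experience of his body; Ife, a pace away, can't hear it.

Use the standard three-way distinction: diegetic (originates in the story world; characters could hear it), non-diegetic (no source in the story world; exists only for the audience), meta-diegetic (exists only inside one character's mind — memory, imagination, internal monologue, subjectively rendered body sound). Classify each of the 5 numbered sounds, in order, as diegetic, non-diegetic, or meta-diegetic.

meta-diegetic, meta-diegetic, diegetic, meta-diegetic, meta-diegetic

(1) Jovan's thought-voice: a private mental sound no other character can hear → meta-diegetic.
Sound (2): the music is a memory playing inside Jovan's mind alone; no real-world source, Ife can't hear it, so meta-diegetic.
(3) is diegetic: rain is part of the location's real environment.
Sound (4): a remembered line, private to Jovan — not present in the room, not audible to Ife, so meta-diegetic.
(5) is meta-diegetic: it's Jovan's internal bodily sensation rendered as sound; only Jovan 'hears' it.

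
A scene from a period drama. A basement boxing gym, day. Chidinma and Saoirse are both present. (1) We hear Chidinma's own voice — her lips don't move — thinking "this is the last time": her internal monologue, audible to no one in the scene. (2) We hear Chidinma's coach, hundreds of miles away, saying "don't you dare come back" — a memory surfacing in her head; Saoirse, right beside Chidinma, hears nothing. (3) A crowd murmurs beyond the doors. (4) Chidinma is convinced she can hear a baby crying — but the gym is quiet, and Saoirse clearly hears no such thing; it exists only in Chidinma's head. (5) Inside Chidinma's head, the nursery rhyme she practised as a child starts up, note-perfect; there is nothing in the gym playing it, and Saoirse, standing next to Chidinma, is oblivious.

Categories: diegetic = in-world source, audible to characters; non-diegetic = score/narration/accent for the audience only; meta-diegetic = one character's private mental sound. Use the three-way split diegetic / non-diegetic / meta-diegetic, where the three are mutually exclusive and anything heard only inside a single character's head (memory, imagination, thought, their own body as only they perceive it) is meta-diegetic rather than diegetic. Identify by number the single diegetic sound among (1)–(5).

(1) internal monologue — inside Chidinma's mind, not spoken into the scene → meta-diegetic.
(2) a remembered line, private to Chidinma — not present in the room, not audible to Saoirse → meta-diegetic.
(3) ambient/room sound belonging to the story's physical space → diegetic.
Sound (4): Chidinma alone 'hears' it — an imagined sound, not present in the space, so meta-diegetic.
Sound (5): the music is a memory playing inside Chidinma's mind alone; no real-world source, Saoirse can't hear it, so meta-diegetic.
Only (3) is diegetic.

3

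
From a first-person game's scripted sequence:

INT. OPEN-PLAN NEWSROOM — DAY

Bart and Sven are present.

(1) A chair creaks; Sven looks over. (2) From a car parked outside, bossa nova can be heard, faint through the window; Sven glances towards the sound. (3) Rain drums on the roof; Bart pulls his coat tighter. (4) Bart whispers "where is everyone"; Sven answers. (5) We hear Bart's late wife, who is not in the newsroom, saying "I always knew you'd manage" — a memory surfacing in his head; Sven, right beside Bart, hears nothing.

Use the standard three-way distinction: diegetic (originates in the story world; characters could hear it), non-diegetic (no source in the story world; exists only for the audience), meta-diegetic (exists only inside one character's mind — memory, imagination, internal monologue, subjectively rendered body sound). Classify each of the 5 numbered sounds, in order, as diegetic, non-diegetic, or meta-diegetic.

diegetic, diegetic, diegetic, diegetic, meta-diegetic

Sound (1): the sound comes from a chair physically present in the location, so diegetic.
(2) is diegetic: the music has an off-screen but real-world source and a character hears it.
(3) is diegetic: it's the actual ambient sound of the location.
Sound (4): on-screen dialogue — Bart speaks and Sven is there to hear, so diegetic.
(5) is meta-diegetic: a remembered line, private to Bart — not present in the room, not audible to Sven.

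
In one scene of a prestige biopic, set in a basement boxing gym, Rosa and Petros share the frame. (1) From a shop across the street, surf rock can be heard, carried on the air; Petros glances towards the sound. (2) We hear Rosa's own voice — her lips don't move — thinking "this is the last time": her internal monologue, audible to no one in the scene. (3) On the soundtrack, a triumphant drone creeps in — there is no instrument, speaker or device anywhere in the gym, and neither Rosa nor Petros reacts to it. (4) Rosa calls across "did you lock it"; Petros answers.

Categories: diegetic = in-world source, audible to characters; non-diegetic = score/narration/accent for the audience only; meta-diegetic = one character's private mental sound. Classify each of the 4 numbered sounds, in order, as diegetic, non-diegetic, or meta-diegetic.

diegetic, meta-diegetic, non-diegetic, diegetic

Sound (1): the music has an off-screen but real-world source and a character hears it, so diegetic.
(2) is meta-diegetic: internal monologue — inside Rosa's mind, not spoken into the scene.
(3) score with no on-screen or off-screen source; it exists for the audience alone → non-diegetic.
Sound (4): Rosa is a character speaking aloud in the scene, so diegetic.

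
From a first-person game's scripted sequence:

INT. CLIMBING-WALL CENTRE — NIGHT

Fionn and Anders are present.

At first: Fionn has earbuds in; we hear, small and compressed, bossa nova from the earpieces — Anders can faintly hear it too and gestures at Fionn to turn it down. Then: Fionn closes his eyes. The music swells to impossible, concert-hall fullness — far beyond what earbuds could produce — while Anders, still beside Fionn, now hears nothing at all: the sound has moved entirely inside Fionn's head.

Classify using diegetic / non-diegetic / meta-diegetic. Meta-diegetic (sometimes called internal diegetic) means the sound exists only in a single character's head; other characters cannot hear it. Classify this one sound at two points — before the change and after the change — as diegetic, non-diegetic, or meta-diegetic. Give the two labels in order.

diegetic, meta-diegetic

Before the change: the earbuds are a physical source both characters can hear → diegetic.
After the change: the music now exists only as Fionn's subjective experience; Anders can no longer hear it → meta-diegetic.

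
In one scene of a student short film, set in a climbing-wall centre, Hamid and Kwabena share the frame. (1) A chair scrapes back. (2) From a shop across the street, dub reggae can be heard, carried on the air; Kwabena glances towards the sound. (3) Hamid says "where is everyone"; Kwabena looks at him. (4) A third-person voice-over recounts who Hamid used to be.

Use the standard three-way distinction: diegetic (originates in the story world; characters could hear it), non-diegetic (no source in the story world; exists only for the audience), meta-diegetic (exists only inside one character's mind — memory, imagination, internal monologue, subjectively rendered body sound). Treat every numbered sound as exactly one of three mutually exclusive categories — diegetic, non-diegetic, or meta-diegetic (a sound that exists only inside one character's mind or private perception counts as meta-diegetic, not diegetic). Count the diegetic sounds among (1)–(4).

(1) is diegetic: a chair is a real object/event in the scene's world.
(2) the music has an off-screen but real-world source and a character hears it → diegetic.
(3) Hamid is a character speaking aloud in the scene → diegetic.
(4) is non-diegetic: the narrator exists outside the story world, addressing only the audience.
Diegetic: (1), (2), (3) — that's 3.

3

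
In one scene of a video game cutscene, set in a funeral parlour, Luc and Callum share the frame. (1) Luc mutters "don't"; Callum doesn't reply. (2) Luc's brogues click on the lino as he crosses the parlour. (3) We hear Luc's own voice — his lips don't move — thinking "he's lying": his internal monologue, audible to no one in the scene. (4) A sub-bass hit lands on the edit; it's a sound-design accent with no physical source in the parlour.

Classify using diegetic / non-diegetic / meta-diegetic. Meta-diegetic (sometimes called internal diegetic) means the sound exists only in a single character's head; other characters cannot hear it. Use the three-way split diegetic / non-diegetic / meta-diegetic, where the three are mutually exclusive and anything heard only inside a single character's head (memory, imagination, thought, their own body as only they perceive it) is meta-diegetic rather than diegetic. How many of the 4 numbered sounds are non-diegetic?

(1) is diegetic: on-screen dialogue — Luc speaks and Callum is there to hear.
(2) is diegetic: Luc's footsteps are produced in the story world.
Sound (3): internal monologue — inside Luc's mind, not spoken into the scene, so meta-diegetic.
(4) is non-diegetic: an editorial stinger — it belongs to the cut, not the story world.
Non-diegetic: (4) — that's 1.

1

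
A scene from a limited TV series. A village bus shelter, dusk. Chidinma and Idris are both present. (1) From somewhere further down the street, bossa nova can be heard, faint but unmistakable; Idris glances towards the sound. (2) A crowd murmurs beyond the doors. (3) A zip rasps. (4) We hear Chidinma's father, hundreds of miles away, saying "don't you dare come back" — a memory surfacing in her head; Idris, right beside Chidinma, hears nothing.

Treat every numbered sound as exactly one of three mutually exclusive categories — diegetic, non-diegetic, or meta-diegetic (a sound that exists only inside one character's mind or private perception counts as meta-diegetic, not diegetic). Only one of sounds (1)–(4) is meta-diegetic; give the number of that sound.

4

(1) is diegetic: the music has an off-screen but real-world source and a character hears it.
(2) ambient/room sound belonging to the story's physical space → diegetic.
(3) is diegetic: an in-world source (a zip); characters could hear it.
Sound (4): the voice is a memory playing only inside Chidinma's mind; Idris can't hear it, so meta-diegetic.
Only (4) is meta-diegetic.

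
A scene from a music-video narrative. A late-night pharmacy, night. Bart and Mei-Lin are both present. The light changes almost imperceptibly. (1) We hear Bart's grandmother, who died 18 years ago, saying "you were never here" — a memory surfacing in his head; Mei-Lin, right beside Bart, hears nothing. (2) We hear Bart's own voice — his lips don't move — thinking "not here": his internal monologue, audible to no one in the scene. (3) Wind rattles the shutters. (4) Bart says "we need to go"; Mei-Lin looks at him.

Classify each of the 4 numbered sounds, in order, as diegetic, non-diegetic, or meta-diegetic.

meta-diegetic, meta-diegetic, diegetic, diegetic

Sound (1): a remembered line, private to Bart — not present in the room, not audible to Mei-Lin, so meta-diegetic.
Sound (2): internal monologue — inside Bart's mind, not spoken into the scene, so meta-diegetic.
(3) is diegetic: ambient/room sound belonging to the story's physical space.
(4) on-screen dialogue — Bart speaks and Mei-Lin is there to hear → diegetic.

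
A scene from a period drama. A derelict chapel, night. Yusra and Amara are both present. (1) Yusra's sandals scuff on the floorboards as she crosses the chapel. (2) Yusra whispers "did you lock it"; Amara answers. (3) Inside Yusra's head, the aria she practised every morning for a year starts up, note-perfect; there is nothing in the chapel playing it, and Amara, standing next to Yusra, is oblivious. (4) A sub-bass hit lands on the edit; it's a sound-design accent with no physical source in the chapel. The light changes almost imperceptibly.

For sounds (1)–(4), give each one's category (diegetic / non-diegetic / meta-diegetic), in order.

diegetic, diegetic, meta-diegetic, non-diegetic

Sound (1): it's the physical sound of Yusra moving in the space, so diegetic.
(2) spoken by a character present in the story world → diegetic.
Sound (3): it lives in Yusra's subjectivity, not in the chapel, so meta-diegetic.
(4) is non-diegetic: it's a sound-design accent with no in-world source; no one in the scene can hear it.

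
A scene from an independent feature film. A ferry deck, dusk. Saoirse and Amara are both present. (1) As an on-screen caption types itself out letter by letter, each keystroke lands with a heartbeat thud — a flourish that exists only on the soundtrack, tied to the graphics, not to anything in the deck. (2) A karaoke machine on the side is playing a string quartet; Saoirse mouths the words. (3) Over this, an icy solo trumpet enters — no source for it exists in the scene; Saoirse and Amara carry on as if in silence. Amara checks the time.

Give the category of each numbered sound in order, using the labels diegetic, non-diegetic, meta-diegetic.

non-diegetic, diegetic, non-diegetic

(1) is non-diegetic: the caption isn't part of the story world, so neither is the sound tied to it.
(2) is diegetic: the music comes from an on-screen device that Saoirse responds to.
(3) is non-diegetic: it has no source in the story world and no character can hear it — it's underscore.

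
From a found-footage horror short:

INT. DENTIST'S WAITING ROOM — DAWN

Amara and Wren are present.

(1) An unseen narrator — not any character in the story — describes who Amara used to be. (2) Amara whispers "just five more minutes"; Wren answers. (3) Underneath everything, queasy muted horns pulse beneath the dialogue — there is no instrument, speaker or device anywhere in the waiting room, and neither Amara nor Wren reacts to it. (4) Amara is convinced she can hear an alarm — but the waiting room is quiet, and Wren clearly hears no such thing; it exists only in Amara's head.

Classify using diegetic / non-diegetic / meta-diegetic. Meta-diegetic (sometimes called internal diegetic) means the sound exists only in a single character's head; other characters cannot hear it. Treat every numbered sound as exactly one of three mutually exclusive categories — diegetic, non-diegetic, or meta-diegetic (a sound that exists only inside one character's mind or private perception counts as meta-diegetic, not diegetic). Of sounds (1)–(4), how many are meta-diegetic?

(1) the narrator exists outside the story world, addressing only the audience → non-diegetic.
(2) spoken by a character present in the story world → diegetic.
(3) is non-diegetic: score with no on-screen or off-screen source; it exists for the audience alone.
(4) is meta-diegetic: subjective to Amara: the waiting room is silent and Wren hears nothing.
So 1 of the 4 is meta-diegetic: (4).

1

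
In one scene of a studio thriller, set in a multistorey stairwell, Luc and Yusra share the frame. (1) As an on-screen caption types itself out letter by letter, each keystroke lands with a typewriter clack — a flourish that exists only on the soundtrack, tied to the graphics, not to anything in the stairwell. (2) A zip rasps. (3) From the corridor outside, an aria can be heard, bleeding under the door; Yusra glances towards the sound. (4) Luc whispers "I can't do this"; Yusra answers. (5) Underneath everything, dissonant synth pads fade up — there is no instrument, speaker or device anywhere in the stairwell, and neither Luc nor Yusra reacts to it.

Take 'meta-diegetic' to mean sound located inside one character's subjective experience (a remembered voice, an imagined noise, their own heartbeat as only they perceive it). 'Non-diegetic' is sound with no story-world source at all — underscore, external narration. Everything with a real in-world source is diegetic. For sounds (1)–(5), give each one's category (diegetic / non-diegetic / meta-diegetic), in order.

(1) is non-diegetic: sound married to a title/caption — outside the diegesis by definition.
Sound (2): a zip is a real object/event in the scene's world, so diegetic.
(3) is diegetic: off-screen diegetic: the source is out of frame but still in the story's space.
(4) spoken by a character present in the story world → diegetic.
(5) is non-diegetic: nothing in the stairwell produces it and the characters don't hear it — pure soundtrack.

non-diegetic, diegetic, diegetic, diegetic, non-diegetic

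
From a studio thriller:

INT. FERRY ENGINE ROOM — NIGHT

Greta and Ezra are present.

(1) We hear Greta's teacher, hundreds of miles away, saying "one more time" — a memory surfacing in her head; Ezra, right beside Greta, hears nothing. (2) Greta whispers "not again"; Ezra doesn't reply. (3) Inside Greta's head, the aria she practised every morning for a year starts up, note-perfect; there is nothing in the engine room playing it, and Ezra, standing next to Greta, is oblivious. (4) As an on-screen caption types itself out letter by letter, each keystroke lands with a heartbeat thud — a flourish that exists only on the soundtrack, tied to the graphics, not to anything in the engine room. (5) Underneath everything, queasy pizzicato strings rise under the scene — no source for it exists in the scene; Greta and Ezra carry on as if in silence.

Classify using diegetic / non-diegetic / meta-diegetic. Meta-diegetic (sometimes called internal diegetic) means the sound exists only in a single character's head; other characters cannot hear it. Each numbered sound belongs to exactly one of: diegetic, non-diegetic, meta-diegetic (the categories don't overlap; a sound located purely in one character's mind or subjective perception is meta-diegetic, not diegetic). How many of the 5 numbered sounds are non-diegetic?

(1) is meta-diegetic: the voice is a memory playing only inside Greta's mind; Ezra can't hear it.
Sound (2): on-screen dialogue — Greta speaks and Ezra is there to hear, so diegetic.
Sound (3): the music is a memory playing inside Greta's mind alone; no real-world source, Ezra can't hear it, so meta-diegetic.
(4) the caption isn't part of the story world, so neither is the sound tied to it → non-diegetic.
(5) is non-diegetic: nothing in the engine room produces it and the characters don't hear it — pure soundtrack.
Non-diegetic: (4), (5) — that's 2.

2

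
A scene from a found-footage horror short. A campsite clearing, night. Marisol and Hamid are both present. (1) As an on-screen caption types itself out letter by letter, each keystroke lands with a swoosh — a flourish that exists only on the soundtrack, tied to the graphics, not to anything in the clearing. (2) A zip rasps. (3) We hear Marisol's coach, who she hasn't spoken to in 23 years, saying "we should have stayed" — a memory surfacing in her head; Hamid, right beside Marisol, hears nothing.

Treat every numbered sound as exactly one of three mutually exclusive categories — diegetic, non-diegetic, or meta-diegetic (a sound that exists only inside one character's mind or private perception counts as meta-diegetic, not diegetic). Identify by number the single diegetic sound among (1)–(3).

(1) is non-diegetic: sound married to a title/caption — outside the diegesis by definition.
Sound (2): an in-world source (a zip); characters could hear it, so diegetic.
(3) the voice is a memory playing only inside Marisol's mind; Hamid can't hear it → meta-diegetic.
Only (2) is diegetic.

2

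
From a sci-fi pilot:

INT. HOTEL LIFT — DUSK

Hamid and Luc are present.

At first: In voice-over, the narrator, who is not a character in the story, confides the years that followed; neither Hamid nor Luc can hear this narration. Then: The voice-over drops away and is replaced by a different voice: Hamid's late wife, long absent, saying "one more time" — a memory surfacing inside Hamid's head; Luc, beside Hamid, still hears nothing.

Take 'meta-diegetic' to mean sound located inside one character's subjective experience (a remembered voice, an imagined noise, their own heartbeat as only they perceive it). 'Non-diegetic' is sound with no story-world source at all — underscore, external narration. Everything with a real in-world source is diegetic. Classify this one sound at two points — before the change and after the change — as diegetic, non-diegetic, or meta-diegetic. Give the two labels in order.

non-diegetic, meta-diegetic

Before the change: the external narrator addresses only the audience — outside the story world → non-diegetic.
After the change: the replacement voice is a memory inside Hamid's mind specifically → meta-diegetic.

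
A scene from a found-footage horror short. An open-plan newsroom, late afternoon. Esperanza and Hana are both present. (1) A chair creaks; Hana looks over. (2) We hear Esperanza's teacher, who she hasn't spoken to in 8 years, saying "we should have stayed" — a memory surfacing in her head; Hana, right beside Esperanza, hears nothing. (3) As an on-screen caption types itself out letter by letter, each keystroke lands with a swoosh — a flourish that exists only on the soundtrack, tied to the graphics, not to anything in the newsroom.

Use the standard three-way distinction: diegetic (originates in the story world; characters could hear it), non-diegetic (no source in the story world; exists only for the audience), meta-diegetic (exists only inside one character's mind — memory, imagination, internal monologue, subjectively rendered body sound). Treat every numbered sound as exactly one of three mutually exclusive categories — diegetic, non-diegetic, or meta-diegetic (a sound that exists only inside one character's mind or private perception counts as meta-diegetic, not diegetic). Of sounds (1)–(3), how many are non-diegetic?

(1) is diegetic: a chair is a real object/event in the scene's world.
(2) it's Esperanza's recollection rendered as sound; the other character can't hear it → meta-diegetic.
(3) the caption isn't part of the story world, so neither is the sound tied to it → non-diegetic.
Non-diegetic: (3) — that's 1.

1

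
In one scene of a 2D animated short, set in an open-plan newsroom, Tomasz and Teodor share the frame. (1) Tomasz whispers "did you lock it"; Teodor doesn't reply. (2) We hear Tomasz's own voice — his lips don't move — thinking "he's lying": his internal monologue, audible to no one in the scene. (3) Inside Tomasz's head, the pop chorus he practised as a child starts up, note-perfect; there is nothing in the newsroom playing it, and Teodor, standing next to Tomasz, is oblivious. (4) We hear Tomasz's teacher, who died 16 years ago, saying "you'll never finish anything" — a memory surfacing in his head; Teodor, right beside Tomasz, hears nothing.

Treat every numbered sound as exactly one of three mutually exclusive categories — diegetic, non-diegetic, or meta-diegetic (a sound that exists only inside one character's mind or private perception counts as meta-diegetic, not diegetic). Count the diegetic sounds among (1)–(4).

1

Sound (1): Tomasz is a character speaking aloud in the scene, so diegetic.
Sound (2): internal monologue — inside Tomasz's mind, not spoken into the scene, so meta-diegetic.
(3) it lives in Tomasz's subjectivity, not in the newsroom → meta-diegetic.
(4) it's Tomasz's recollection rendered as sound; the other character can't hear it → meta-diegetic.
Diegetic: (1) — that's 1.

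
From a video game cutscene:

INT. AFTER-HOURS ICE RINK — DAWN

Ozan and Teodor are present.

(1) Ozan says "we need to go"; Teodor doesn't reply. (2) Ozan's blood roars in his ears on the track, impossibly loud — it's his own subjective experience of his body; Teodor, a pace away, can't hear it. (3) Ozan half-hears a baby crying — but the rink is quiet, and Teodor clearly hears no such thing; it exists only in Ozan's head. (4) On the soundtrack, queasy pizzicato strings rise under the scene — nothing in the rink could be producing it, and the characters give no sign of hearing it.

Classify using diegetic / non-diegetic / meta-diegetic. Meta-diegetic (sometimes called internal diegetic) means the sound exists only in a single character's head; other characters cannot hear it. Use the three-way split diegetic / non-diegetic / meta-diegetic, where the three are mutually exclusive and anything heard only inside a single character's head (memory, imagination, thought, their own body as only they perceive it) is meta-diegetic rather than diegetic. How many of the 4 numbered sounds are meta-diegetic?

Sound (1): on-screen dialogue — Ozan speaks and Teodor is there to hear, so diegetic.
(2) point-of-audition from inside Ozan's body; not a sound in the room → meta-diegetic.
(3) Ozan alone 'hears' it — an imagined sound, not present in the space → meta-diegetic.
(4) is non-diegetic: it has no source in the story world and no character can hear it — it's underscore.
So 2 of the 4 are meta-diegetic: (2), (3).

2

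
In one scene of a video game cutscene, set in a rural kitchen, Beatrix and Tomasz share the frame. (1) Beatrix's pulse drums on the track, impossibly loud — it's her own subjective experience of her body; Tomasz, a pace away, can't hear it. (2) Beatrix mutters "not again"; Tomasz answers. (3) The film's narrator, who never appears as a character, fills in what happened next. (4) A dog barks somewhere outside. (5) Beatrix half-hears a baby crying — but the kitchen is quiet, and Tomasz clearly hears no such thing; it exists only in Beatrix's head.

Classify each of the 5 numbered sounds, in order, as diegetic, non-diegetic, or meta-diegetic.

meta-diegetic, diegetic, non-diegetic, diegetic, meta-diegetic

(1) point-of-audition from inside Beatrix's body; not a sound in the room → meta-diegetic.
Sound (2): on-screen dialogue — Beatrix speaks and Tomasz is there to hear, so diegetic.
Sound (3): the narrator exists outside the story world, addressing only the audience, so non-diegetic.
(4) the sound comes from a dog physically present in the location → diegetic.
(5) is meta-diegetic: subjective to Beatrix: the kitchen is silent and Tomasz hears nothing.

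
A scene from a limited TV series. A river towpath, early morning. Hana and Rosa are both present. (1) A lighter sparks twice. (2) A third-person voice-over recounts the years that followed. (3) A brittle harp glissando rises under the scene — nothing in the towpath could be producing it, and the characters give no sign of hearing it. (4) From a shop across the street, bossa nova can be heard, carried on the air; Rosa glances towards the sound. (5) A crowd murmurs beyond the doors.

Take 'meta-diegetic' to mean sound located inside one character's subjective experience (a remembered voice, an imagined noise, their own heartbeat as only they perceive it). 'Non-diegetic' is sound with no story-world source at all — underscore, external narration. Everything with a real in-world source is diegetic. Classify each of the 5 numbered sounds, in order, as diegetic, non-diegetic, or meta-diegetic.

diegetic, non-diegetic, non-diegetic, diegetic, diegetic

Sound (1): a lighter is a real object/event in the scene's world, so diegetic.
(2) external voice-over — not a character, not heard by anyone in the scene → non-diegetic.
(3) is non-diegetic: score with no on-screen or off-screen source; it exists for the audience alone.
(4) is diegetic: off-screen diegetic: the source is out of frame but still in the story's space.
(5) ambient/room sound belonging to the story's physical space → diegetic.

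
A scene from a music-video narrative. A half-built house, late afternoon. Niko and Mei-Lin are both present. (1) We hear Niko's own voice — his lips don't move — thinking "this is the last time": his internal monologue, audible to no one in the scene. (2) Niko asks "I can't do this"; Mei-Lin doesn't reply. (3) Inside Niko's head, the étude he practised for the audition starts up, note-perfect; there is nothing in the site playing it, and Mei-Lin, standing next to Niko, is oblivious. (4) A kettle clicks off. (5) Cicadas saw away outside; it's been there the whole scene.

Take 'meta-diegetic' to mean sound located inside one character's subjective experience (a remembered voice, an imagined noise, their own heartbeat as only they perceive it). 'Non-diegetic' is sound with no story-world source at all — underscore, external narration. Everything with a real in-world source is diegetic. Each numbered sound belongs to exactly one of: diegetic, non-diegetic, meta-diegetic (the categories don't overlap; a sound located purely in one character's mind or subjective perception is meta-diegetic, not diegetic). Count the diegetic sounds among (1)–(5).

Sound (1): it's Niko's unspoken thought, heard only by the audience via his subjectivity, so meta-diegetic.
(2) is diegetic: Niko is a character speaking aloud in the scene.
(3) is meta-diegetic: it lives in Niko's subjectivity, not in the site.
Sound (4): an in-world source (a kettle); characters could hear it, so diegetic.
(5) is diegetic: cicadas is part of the location's real environment.
Diegetic: (2), (4), (5) — that's 3.

3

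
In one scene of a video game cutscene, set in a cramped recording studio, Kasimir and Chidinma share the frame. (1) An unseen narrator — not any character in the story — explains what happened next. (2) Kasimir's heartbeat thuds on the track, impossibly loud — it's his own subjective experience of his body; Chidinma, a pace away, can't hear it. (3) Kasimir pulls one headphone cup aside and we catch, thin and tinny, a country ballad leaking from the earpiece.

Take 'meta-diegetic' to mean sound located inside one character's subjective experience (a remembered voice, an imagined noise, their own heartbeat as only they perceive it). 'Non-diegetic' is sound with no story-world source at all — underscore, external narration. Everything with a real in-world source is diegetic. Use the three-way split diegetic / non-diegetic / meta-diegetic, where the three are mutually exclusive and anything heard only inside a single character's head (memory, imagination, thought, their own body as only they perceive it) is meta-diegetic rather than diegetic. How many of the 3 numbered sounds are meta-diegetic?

Sound (1): commentary laid over the scene from outside the fiction, so non-diegetic.
(2) it's Kasimir's internal bodily sensation rendered as sound; only Kasimir 'hears' it → meta-diegetic.
(3) it's leaking from a physical pair of headphones in the scene → diegetic.
So 1 of the 3 is meta-diegetic: (2).

1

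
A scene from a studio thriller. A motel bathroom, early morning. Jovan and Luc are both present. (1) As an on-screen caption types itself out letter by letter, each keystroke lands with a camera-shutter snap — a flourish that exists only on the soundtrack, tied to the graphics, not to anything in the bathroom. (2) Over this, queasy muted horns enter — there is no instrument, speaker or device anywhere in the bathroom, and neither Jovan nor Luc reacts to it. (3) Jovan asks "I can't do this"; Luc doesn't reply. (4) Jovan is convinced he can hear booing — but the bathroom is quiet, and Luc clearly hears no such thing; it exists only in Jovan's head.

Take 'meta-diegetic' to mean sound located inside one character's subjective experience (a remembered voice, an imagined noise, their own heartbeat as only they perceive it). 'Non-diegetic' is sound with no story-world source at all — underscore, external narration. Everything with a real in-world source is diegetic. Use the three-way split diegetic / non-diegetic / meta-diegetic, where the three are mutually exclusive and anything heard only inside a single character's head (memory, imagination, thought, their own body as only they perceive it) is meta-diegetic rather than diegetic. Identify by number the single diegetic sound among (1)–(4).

(1) the caption isn't part of the story world, so neither is the sound tied to it → non-diegetic.
(2) is non-diegetic: nothing in the bathroom produces it and the characters don't hear it — pure soundtrack.
(3) is diegetic: on-screen dialogue — Jovan speaks and Luc is there to hear.
(4) is meta-diegetic: Jovan alone 'hears' it — an imagined sound, not present in the space.
Only (3) is diegetic.

3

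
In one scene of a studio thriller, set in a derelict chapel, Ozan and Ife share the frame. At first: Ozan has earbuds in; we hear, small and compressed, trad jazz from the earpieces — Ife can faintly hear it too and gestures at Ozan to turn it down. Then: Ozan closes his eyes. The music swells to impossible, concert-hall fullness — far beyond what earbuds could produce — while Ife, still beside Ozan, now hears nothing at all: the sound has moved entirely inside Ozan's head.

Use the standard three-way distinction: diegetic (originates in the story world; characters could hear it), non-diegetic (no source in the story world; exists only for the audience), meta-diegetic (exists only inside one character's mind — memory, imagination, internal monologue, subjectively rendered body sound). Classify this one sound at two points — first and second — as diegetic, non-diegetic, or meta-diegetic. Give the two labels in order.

diegetic, meta-diegetic

First: the earbuds are a physical source both characters can hear → diegetic.
Second: the music now exists only as Ozan's subjective experience; Ife can no longer hear it → meta-diegetic.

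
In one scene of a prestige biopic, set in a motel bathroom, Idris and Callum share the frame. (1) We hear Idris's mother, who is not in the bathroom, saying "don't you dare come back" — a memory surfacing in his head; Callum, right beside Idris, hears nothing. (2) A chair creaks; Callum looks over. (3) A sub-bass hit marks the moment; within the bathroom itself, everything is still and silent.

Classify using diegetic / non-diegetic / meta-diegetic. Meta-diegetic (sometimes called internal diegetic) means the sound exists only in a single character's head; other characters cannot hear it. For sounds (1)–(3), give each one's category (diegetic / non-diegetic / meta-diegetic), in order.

Sound (1): it's Idris's recollection rendered as sound; the other character can't hear it, so meta-diegetic.
(2) is diegetic: a chair is a real object/event in the scene's world.
Sound (3): an editorial stinger — it belongs to the cut, not the story world, so non-diegetic.

meta-diegetic, diegetic, non-diegetic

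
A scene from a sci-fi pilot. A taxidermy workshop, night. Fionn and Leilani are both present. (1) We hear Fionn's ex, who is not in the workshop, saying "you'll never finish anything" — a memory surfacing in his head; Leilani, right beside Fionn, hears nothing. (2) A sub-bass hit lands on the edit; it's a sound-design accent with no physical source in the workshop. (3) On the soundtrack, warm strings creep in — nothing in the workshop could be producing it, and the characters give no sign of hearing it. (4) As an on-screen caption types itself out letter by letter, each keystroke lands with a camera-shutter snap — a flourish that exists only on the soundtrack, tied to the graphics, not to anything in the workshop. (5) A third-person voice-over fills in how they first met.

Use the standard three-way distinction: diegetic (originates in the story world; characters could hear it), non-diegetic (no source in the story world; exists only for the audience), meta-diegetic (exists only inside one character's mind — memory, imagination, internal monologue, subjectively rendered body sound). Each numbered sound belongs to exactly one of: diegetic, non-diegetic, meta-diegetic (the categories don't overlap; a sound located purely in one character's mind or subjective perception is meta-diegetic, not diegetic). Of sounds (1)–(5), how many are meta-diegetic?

Sound (1): it's Fionn's recollection rendered as sound; the other character can't hear it, so meta-diegetic.
(2) nothing in the scene produces it; it's an accent added for the audience → non-diegetic.
(3) score with no on-screen or off-screen source; it exists for the audience alone → non-diegetic.
(4) is non-diegetic: it accompanies on-screen graphics, not anything inside the story world.
Sound (5): external voice-over — not a character, not heard by anyone in the scene, so non-diegetic.
Meta-diegetic: (1) — that's 1.

1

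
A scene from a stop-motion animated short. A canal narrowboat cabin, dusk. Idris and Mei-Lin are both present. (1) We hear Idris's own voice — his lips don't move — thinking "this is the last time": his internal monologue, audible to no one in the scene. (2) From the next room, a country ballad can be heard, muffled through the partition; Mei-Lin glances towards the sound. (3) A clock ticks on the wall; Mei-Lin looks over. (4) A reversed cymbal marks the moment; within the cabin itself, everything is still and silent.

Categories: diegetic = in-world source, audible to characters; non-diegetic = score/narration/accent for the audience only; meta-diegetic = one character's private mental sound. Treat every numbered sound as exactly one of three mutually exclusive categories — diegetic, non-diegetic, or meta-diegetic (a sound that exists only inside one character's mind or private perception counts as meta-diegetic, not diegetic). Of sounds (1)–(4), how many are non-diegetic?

1

(1) is meta-diegetic: it's Idris's unspoken thought, heard only by the audience via his subjectivity.
(2) is diegetic: it's coming from the next room — a location within the story world — and Mei-Lin reacts.
(3) an in-world source (a clock); characters could hear it → diegetic.
Sound (4): it's a sound-design accent with no in-world source; no one in the scene can hear it, so non-diegetic.
So 1 of the 4 is non-diegetic: (4).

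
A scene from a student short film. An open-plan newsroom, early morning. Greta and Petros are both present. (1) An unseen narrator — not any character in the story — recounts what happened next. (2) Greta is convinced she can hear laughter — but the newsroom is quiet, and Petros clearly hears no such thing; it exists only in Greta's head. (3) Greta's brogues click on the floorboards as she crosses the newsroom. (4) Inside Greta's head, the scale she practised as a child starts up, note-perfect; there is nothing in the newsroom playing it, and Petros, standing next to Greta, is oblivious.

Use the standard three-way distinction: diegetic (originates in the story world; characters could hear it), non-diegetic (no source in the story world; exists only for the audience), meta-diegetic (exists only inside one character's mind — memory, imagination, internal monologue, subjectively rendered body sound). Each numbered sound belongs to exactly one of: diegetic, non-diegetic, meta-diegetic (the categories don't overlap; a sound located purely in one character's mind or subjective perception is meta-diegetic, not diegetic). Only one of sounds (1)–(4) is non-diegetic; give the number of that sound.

1

Sound (1): commentary laid over the scene from outside the fiction, so non-diegetic.
(2) Greta alone 'hears' it — an imagined sound, not present in the space → meta-diegetic.
Sound (3): it's the physical sound of Greta moving in the space, so diegetic.
(4) it lives in Greta's subjectivity, not in the newsroom → meta-diegetic.
Only (1) is non-diegetic.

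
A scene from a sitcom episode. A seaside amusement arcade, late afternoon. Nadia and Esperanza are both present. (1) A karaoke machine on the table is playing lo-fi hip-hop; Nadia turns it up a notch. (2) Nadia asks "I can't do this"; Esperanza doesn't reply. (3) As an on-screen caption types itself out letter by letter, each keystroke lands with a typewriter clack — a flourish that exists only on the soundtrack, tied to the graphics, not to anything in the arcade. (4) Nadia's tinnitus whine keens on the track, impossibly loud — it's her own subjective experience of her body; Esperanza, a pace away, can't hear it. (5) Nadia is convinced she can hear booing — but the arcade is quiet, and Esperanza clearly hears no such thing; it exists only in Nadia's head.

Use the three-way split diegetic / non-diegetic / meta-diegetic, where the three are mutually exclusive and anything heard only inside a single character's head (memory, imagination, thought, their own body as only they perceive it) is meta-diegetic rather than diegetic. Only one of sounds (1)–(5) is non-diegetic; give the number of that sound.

Sound (1): source music from a karaoke machine, which exists in the story world, so diegetic.
(2) on-screen dialogue — Nadia speaks and Esperanza is there to hear → diegetic.
Sound (3): sound married to a title/caption — outside the diegesis by definition, so non-diegetic.
(4) a subjective body sound — Nadia's private perception, inaudible to Esperanza → meta-diegetic.
Sound (5): the sound is imagined by Nadia; nothing in the story world is producing it and Esperanza can't hear it, so meta-diegetic.
Only (3) is non-diegetic.

3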